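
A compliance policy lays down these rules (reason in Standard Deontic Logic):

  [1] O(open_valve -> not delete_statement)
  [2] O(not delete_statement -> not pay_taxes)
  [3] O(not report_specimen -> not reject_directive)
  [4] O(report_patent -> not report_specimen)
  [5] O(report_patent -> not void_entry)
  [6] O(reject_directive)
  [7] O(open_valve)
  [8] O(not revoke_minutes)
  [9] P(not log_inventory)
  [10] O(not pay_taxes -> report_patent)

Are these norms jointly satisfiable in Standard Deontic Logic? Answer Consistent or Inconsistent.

Premise 6 states O(reject_directive) outright.
The contrapositive of premise 3 (O(not report_specimen -> not reject_directive)) is O(reject_directive -> report_specimen), and O(reject_directive) is already established, so O(report_specimen).
Premise 4 is O(report_patent -> not report_specimen); contrapositively O(report_specimen -> not report_patent). Since O(report_specimen) holds, K gives O(not report_patent).
Premise 10 is O(not pay_taxes -> report_patent); contrapositively O(not report_patent -> pay_taxes). Since O(not report_patent) holds, K gives O(pay_taxes).
The contrapositive of premise 2 (O(not delete_statement -> not pay_taxes)) is O(pay_taxes -> delete_statement), and O(pay_taxes) is already established, so O(delete_statement).
The contrapositive of premise 1 (O(open_valve -> not delete_statement)) is O(delete_statement -> not open_valve), and O(delete_statement) is already established, so O(not open_valve).
Yet premise 7 states O(open_valve).
We now have both O(not open_valve) and O(open_valve) — open_valve is simultaneously obligatory and forbidden, violating the D-axiom.

Inconsistent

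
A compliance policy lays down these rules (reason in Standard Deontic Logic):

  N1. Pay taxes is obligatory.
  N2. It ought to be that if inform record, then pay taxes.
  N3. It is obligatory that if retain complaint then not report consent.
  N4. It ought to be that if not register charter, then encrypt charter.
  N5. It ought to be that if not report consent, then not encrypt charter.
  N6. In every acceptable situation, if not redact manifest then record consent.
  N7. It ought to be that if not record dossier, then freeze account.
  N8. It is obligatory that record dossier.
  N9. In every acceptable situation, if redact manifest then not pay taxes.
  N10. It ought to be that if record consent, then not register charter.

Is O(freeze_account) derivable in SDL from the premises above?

Premise 7 is O(¬record_dossier → freeze_account), but O(¬record_dossier) is not derivable from the premises, so it does not yield O(freeze_account).
No other premise forces O(freeze_account). An ideal world satisfying every premise can still have freeze_account false, so O(freeze_account) is not derivable.

No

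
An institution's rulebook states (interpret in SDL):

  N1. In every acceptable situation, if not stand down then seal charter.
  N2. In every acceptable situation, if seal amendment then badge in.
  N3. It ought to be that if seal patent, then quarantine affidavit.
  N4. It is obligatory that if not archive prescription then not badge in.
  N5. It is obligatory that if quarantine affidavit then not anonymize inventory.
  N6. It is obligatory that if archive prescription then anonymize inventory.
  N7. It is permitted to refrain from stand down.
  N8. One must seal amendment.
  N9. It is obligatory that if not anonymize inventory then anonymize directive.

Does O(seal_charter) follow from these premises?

Premise 1 is O(¬stand_down → seal_charter), but O(¬stand_down) is not derivable from the premises (the permission P(¬stand_down) asserts only ¬O(stand_down), not O(¬stand_down)), so it does not yield O(seal_charter).
No other premise forces O(seal_charter). An ideal world satisfying every premise can still have seal_charter false, so O(seal_charter) is not derivable.

No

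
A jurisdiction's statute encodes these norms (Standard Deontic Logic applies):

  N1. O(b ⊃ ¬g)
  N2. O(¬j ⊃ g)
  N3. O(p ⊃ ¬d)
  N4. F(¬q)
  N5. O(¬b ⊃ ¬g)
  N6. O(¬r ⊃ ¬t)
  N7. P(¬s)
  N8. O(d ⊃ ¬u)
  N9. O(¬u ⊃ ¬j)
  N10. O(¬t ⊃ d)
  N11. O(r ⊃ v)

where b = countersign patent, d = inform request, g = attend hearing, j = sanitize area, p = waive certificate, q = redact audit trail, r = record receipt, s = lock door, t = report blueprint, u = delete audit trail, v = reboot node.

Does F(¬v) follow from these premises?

By case analysis on ¬b: premise 5 gives O(¬b ⊃ ¬g) and premise 1 gives O(b ⊃ ¬g), so O(¬g) either way.
Premise 2 is O(¬j ⊃ g); contrapositively O(¬g ⊃ j). Since O(¬g) holds, K gives O(j).
Premise 9, O(¬u ⊃ ¬j), contraposes to O(j ⊃ u); with O(j) we get O(u).
Premise 8, O(d ⊃ ¬u), contraposes to O(u ⊃ ¬d); with O(u) we get O(¬d).
The contrapositive of premise 10 (O(¬t ⊃ d)) is O(¬d ⊃ t), and O(¬d) is already established, so O(t).
Premise 6 is O(¬r ⊃ ¬t); contrapositively O(t ⊃ r). Since O(t) holds, K gives O(r).
Premise 11 is O(r ⊃ v); since O(r), deontic closure gives O(v).
Premises 3, 4, 7 do not contribute to this derivation.
So O(v) holds, i.e. F(¬v). The claim follows.

Yes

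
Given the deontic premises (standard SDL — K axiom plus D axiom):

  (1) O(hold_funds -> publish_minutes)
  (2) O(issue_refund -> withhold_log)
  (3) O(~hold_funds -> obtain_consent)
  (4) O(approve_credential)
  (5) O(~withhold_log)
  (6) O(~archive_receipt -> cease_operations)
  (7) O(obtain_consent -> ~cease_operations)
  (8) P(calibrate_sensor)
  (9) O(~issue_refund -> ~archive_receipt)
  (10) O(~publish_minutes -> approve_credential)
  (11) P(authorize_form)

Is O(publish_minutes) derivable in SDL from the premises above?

Yes

From premise 5 we have O(~withhold_log).
The contrapositive of premise 2 (O(issue_refund -> withhold_log)) is O(~withhold_log -> ~issue_refund), and O(~withhold_log) is already established, so O(~issue_refund).
With premise 9, O(~issue_refund -> ~archive_receipt), the K-axiom yields O(~archive_receipt).
From O(~archive_receipt) and premise 6, O(~archive_receipt -> cease_operations), we obtain O(cease_operations).
Premise 7, O(obtain_consent -> ~cease_operations), contraposes to O(cease_operations -> ~obtain_consent); with O(cease_operations) we get O(~obtain_consent).
Premise 3, O(~hold_funds -> obtain_consent), contraposes to O(~obtain_consent -> hold_funds); with O(~obtain_consent) we get O(hold_funds).
Premise 1 is O(hold_funds -> publish_minutes); since O(hold_funds), deontic closure gives O(publish_minutes).
Premises 4, 8, 10, 11 do not contribute to this derivation.
So O(publish_minutes) follows.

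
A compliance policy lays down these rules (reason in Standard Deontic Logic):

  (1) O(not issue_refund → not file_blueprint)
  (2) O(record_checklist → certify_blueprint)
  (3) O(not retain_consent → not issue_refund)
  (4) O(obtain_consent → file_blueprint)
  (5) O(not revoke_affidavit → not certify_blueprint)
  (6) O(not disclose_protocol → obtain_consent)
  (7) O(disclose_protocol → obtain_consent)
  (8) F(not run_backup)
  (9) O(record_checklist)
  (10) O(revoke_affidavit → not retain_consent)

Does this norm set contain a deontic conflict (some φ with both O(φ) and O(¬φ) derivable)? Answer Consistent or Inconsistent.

Premises 7 and 6 are O(disclose_protocol → obtain_consent) and O(not disclose_protocol → obtain_consent); every ideal world satisfies disclose_protocol or not disclose_protocol, so in either case obtain_consent holds — hence O(obtain_consent).
From O(obtain_consent) and premise 4, O(obtain_consent → file_blueprint), we obtain O(file_blueprint).
The contrapositive of premise 1 (O(not issue_refund → not file_blueprint)) is O(file_blueprint → issue_refund), and O(file_blueprint) is already established, so O(issue_refund).
The contrapositive of premise 3 (O(not retain_consent → not issue_refund)) is O(issue_refund → retain_consent), and O(issue_refund) is already established, so O(retain_consent).
Premise 10 is O(revoke_affidavit → not retain_consent); contrapositively O(retain_consent → not revoke_affidavit). Since O(retain_consent) holds, K gives O(not revoke_affidavit).
Premise 5 is O(not revoke_affidavit → not certify_blueprint); since O(not revoke_affidavit), deontic closure gives O(not certify_blueprint).
Premise 2, O(record_checklist → certify_blueprint), contraposes to O(not certify_blueprint → not record_checklist); with O(not certify_blueprint) we get O(not record_checklist).
But premise 9 directly asserts O(record_checklist).
We now have both O(not record_checklist) and O(record_checklist) — record_checklist is simultaneously obligatory and forbidden, violating the D-axiom.

Inconsistent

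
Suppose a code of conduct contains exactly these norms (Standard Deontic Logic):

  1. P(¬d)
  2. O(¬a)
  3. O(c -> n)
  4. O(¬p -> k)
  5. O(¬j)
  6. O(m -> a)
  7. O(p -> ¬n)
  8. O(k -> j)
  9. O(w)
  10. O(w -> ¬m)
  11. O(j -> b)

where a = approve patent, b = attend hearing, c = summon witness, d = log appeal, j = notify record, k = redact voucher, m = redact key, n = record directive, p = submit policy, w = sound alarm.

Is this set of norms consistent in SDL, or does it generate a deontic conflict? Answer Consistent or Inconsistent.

Premise 6 is O(m -> a), but O(m) is not derivable from the premises, so it does not yield O(a).
So O(a) is not derivable, and the apparent clash with O(¬a) does not arise.
A world satisfying every obligation exists (e.g. a=false, b=false, c=false, d=false, j=false, k=false, m=false, n=false, p=true, w=true); no atom is both obligatory and forbidden, so the set is consistent.

Consistent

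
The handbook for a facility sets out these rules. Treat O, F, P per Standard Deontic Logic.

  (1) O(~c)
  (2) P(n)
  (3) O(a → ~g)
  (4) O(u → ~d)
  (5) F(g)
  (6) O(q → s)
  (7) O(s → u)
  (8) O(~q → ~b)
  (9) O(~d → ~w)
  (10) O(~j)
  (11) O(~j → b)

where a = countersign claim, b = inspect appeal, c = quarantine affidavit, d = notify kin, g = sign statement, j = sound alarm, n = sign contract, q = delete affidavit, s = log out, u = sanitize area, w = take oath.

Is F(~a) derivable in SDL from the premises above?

No

Premise 3 is O(a → ~g); even if O(~g) held, inferring O(a) would be affirming the consequent — invalid.
No other premise forces O(a). An ideal world satisfying every premise can still have ~a true, so F(~a) is not derivable.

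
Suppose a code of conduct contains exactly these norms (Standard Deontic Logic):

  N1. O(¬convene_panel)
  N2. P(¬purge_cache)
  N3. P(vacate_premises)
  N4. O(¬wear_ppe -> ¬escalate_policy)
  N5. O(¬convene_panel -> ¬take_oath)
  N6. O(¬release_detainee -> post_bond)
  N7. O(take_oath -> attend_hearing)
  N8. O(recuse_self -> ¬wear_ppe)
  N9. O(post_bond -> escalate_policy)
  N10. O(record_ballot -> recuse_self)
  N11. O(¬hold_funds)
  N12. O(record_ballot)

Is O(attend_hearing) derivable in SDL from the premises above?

Premise 7 is O(take_oath -> attend_hearing), but O(take_oath) is not derivable from the premises, so it does not yield O(attend_hearing).
No other premise forces O(attend_hearing). An ideal world satisfying every premise can still have attend_hearing false, so O(attend_hearing) is not derivable.

No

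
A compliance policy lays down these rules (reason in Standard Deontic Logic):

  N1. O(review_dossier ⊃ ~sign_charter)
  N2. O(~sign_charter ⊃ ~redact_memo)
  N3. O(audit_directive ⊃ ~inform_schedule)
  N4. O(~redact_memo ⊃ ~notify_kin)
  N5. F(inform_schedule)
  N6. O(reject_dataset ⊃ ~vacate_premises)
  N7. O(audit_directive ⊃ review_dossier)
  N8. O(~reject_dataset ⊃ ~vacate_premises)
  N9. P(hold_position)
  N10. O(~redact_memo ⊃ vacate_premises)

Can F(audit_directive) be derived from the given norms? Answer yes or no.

Yes

Premises 6 and 8 are O(reject_dataset ⊃ ~vacate_premises) and O(~reject_dataset ⊃ ~vacate_premises); every ideal world satisfies reject_dataset or ~reject_dataset, so in either case ~vacate_premises holds — hence O(~vacate_premises).
Premise 10 is O(~redact_memo ⊃ vacate_premises); contrapositively O(~vacate_premises ⊃ redact_memo). Since O(~vacate_premises) holds, K gives O(redact_memo).
Premise 2 is O(~sign_charter ⊃ ~redact_memo); contrapositively O(redact_memo ⊃ sign_charter). Since O(redact_memo) holds, K gives O(sign_charter).
Premise 1, O(review_dossier ⊃ ~sign_charter), contraposes to O(sign_charter ⊃ ~review_dossier); with O(sign_charter) we get O(~review_dossier).
Premise 7, O(audit_directive ⊃ review_dossier), contraposes to O(~review_dossier ⊃ ~audit_directive); with O(~review_dossier) we get O(~audit_directive).
Premises 3, 4, 5, 9 do not contribute to this derivation.
So O(~audit_directive) holds, i.e. F(audit_directive). The claim follows.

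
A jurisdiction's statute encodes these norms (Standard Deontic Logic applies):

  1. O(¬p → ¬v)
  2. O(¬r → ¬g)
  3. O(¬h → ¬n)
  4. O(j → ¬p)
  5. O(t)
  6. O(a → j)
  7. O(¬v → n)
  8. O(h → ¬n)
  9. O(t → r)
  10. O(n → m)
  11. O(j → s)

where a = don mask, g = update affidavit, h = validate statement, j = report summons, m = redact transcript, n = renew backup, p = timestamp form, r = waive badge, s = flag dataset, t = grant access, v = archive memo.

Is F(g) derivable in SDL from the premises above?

No

Premise 2 is O(¬r → ¬g), but O(¬r) is not derivable from the premises, so it does not yield O(¬g).
No other premise forces O(¬g). An ideal world satisfying every premise can still have g true, so F(g) is not derivable.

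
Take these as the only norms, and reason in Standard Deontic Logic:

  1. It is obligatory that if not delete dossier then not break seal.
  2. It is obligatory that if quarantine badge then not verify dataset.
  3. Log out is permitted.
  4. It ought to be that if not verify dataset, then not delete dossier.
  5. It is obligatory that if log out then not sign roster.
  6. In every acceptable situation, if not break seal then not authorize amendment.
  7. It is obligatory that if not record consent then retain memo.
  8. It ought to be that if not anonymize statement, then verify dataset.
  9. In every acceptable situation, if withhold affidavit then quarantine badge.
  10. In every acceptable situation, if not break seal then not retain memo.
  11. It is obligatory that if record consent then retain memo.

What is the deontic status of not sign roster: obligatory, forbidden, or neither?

Neither

Premise 5 is O(log_out → ¬sign_roster), but O(log_out) is not derivable from the premises (the permission P(log_out) asserts only ¬O(¬log_out), not O(log_out)), so it does not yield O(¬sign_roster).
No premise or chain of K-axiom applications forces O(¬sign_roster), and none forces O(sign_roster). So ¬sign_roster is neither obligatory nor forbidden under these norms.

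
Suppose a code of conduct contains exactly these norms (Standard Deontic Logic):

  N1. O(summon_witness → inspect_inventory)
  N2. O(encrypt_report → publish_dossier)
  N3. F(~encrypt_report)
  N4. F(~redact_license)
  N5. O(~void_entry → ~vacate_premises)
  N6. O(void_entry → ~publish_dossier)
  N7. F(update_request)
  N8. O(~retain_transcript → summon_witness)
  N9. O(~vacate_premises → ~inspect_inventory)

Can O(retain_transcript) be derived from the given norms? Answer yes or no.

Yes

Premise 3 is F(~encrypt_report), i.e. O(encrypt_report).
Premise 2 is O(encrypt_report → publish_dossier); since O(encrypt_report), deontic closure gives O(publish_dossier).
Premise 6 is O(void_entry → ~publish_dossier); contrapositively O(publish_dossier → ~void_entry). Since O(publish_dossier) holds, K gives O(~void_entry).
Premise 5 is O(~void_entry → ~vacate_premises); since O(~void_entry), deontic closure gives O(~vacate_premises).
With premise 9, O(~vacate_premises → ~inspect_inventory), the K-axiom yields O(~inspect_inventory).
Premise 1 is O(summon_witness → inspect_inventory); contrapositively O(~inspect_inventory → ~summon_witness). Since O(~inspect_inventory) holds, K gives O(~summon_witness).
Premise 8, O(~retain_transcript → summon_witness), contraposes to O(~summon_witness → retain_transcript); with O(~summon_witness) we get O(retain_transcript).
Premises 4, 7 do not contribute to this derivation.
So O(retain_transcript) follows.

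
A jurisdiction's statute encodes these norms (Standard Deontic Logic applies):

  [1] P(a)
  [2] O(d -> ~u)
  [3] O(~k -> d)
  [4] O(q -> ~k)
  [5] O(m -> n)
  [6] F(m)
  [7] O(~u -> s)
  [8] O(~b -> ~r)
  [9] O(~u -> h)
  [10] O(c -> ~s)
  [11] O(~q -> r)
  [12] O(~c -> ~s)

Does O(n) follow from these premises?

No

Premise 5 is O(m -> n), but O(m) is not derivable from the premises, so it does not yield O(n).
No other premise forces O(n). An ideal world satisfying every premise can still have n false, so O(n) is not derivable.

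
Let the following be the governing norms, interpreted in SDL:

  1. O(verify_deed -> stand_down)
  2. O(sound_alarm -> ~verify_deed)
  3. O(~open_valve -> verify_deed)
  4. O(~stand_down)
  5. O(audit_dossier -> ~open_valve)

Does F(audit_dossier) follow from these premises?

From premise 4 we have O(~stand_down).
Premise 1, O(verify_deed -> stand_down), contraposes to O(~stand_down -> ~verify_deed); with O(~stand_down) we get O(~verify_deed).
Premise 3 is O(~open_valve -> verify_deed); contrapositively O(~verify_deed -> open_valve). Since O(~verify_deed) holds, K gives O(open_valve).
Premise 5 is O(audit_dossier -> ~open_valve); contrapositively O(open_valve -> ~audit_dossier). Since O(open_valve) holds, K gives O(~audit_dossier).
Premise 2 does not contribute to this derivation.
So O(~audit_dossier) holds, i.e. F(audit_dossier). The claim follows.

Yes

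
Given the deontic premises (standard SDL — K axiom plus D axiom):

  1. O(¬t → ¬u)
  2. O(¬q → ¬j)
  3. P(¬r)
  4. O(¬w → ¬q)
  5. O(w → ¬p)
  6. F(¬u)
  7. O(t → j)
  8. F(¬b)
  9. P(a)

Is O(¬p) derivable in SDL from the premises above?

Premise 6, F(¬u), is equivalent to O(u).
Premise 1, O(¬t → ¬u), contraposes to O(u → t); with O(u) we get O(t).
With premise 7, O(t → j), the K-axiom yields O(j).
Premise 2 is O(¬q → ¬j); contrapositively O(j → q). Since O(j) holds, K gives O(q).
The contrapositive of premise 4 (O(¬w → ¬q)) is O(q → w), and O(q) is already established, so O(w).
Premise 5 is O(w → ¬p); since O(w), deontic closure gives O(¬p).
Premises 3, 8, 9 do not contribute to this derivation.
So O(¬p) follows.

Yes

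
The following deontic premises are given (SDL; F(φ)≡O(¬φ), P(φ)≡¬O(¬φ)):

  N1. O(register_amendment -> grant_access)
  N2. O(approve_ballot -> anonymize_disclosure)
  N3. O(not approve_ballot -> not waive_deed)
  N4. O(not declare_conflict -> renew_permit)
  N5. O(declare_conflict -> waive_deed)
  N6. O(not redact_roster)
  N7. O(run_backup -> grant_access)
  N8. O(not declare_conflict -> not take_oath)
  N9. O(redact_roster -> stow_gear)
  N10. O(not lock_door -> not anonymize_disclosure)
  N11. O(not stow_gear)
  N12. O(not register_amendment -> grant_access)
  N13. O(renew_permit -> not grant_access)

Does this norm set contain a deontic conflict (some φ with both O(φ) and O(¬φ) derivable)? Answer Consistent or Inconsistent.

Premise 9 is O(redact_roster -> stow_gear), but O(redact_roster) is not derivable from the premises, so it does not yield O(stow_gear).
So O(stow_gear) is not derivable, and the apparent clash with O(not stow_gear) does not arise.
A world satisfying every obligation exists (e.g. anonymize_disclosure=true, approve_ballot=true, declare_conflict=true, grant_access=true, lock_door=true, redact_roster=false, register_amendment=false, renew_permit=false, run_backup=false, stow_gear=false, take_oath=false, waive_deed=true); no atom is both obligatory and forbidden, so the set is consistent.

Consistent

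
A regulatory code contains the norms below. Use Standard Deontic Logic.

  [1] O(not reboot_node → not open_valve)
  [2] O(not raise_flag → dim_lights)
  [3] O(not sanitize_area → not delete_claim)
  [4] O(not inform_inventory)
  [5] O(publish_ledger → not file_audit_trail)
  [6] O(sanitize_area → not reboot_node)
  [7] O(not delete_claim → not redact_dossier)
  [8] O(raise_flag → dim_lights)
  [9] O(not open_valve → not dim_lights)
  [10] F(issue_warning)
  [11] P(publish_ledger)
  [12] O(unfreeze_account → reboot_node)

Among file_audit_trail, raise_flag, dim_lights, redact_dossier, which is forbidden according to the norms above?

Premises 2 and 8 cover both cases: O(not raise_flag → dim_lights) and O(raise_flag → dim_lights). Since not raise_flag ∨ raise_flag is a tautology, O(dim_lights) follows.
Premise 9 is O(not open_valve → not dim_lights); contrapositively O(dim_lights → open_valve). Since O(dim_lights) holds, K gives O(open_valve).
The contrapositive of premise 1 (O(not reboot_node → not open_valve)) is O(open_valve → reboot_node), and O(open_valve) is already established, so O(reboot_node).
The contrapositive of premise 6 (O(sanitize_area → not reboot_node)) is O(reboot_node → not sanitize_area), and O(reboot_node) is already established, so O(not sanitize_area).
Premise 3 is O(not sanitize_area → not delete_claim); since O(not sanitize_area), deontic closure gives O(not delete_claim).
Applying K to premise 7 (O(not delete_claim → not redact_dossier)) and O(not delete_claim) yields O(not redact_dossier).
So O(not redact_dossier) holds, i.e. redact_dossier is forbidden. None of the other listed options is forbidden under the premises.

redact_dossier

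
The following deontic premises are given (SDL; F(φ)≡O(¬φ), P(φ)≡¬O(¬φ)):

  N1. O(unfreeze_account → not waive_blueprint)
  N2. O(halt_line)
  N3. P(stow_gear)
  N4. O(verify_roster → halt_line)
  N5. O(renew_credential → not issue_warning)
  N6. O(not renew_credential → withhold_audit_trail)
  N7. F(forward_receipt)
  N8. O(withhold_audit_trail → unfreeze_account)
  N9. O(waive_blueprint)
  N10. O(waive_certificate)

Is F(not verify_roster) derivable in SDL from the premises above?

Premise 4 is O(verify_roster → halt_line); even if O(halt_line) held, inferring O(verify_roster) would be affirming the consequent — invalid.
No other premise forces O(verify_roster). An ideal world satisfying every premise can still have not verify_roster true, so F(not verify_roster) is not derivable.

No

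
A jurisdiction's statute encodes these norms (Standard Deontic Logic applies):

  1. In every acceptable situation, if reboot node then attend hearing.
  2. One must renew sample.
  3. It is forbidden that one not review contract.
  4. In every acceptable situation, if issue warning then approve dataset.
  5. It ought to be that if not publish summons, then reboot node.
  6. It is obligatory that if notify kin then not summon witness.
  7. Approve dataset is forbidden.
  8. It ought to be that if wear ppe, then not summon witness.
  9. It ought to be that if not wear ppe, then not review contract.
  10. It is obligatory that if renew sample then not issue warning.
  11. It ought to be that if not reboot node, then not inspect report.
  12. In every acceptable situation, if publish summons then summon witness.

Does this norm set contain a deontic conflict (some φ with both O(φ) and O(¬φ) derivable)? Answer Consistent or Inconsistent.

Consistent

Premise 4 is O(issue_warning → approve_dataset), but O(issue_warning) is not derivable from the premises, so it does not yield O(approve_dataset).
So O(approve_dataset) is not derivable, and the apparent clash with O(¬approve_dataset) does not arise.
A world satisfying every obligation exists (e.g. approve_dataset=false, attend_hearing=true, inspect_report=false, issue_warning=false, notify_kin=false, publish_summons=false, reboot_node=true, renew_sample=true, review_contract=true, summon_witness=false, wear_ppe=true); no atom is both obligatory and forbidden, so the set is consistent.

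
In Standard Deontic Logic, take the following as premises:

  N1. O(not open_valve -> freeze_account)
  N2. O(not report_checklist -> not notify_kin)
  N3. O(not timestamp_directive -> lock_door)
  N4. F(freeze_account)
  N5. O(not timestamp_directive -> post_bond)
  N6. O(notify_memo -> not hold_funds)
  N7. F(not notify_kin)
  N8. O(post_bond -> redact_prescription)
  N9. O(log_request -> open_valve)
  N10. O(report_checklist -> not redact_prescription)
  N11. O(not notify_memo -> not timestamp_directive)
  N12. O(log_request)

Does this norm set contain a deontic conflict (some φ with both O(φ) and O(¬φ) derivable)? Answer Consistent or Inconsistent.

Premise 1 is O(not open_valve -> freeze_account), but O(not open_valve) is not derivable from the premises, so it does not yield O(freeze_account).
So O(freeze_account) is not derivable, and the apparent clash with O(not freeze_account) does not arise.
A world satisfying every obligation exists (e.g. freeze_account=false, hold_funds=false, lock_door=false, log_request=true, notify_kin=true, notify_memo=true, open_valve=true, post_bond=false, redact_prescription=false, report_checklist=true, timestamp_directive=true); no atom is both obligatory and forbidden, so the set is consistent.

Consistent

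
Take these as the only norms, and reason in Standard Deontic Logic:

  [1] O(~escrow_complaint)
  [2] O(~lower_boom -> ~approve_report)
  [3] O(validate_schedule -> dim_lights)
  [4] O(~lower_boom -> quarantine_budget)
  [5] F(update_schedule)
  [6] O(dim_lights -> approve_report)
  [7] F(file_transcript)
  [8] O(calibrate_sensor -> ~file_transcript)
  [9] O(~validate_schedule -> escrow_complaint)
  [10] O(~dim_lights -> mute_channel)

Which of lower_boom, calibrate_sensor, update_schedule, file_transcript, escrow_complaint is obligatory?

lower_boom

Premise 1 gives O(~escrow_complaint).
Premise 9, O(~validate_schedule -> escrow_complaint), contraposes to O(~escrow_complaint -> validate_schedule); with O(~escrow_complaint) we get O(validate_schedule).
Applying K to premise 3 (O(validate_schedule -> dim_lights)) and O(validate_schedule) yields O(dim_lights).
From O(dim_lights) and premise 6, O(dim_lights -> approve_report), we obtain O(approve_report).
The contrapositive of premise 2 (O(~lower_boom -> ~approve_report)) is O(approve_report -> lower_boom), and O(approve_report) is already established, so O(lower_boom).
So O(lower_boom) holds — lower_boom is obligatory. None of the other listed options is made obligatory by any chain of premises.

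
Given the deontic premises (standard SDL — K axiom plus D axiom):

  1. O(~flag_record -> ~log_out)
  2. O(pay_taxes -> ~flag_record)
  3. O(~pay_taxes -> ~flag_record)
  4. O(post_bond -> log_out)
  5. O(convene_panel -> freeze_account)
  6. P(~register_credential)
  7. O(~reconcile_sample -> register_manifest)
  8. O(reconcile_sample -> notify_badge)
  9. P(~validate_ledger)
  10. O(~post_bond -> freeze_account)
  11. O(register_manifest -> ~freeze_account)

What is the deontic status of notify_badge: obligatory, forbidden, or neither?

Obligatory

Premises 2 and 3 cover both cases: O(pay_taxes -> ~flag_record) and O(~pay_taxes -> ~flag_record). Since pay_taxes ∨ ~pay_taxes is a tautology, O(~flag_record) follows.
With premise 1, O(~flag_record -> ~log_out), the K-axiom yields O(~log_out).
The contrapositive of premise 4 (O(post_bond -> log_out)) is O(~log_out -> ~post_bond), and O(~log_out) is already established, so O(~post_bond).
Premise 10 is O(~post_bond -> freeze_account); since O(~post_bond), deontic closure gives O(freeze_account).
The contrapositive of premise 11 (O(register_manifest -> ~freeze_account)) is O(freeze_account -> ~register_manifest), and O(freeze_account) is already established, so O(~register_manifest).
The contrapositive of premise 7 (O(~reconcile_sample -> register_manifest)) is O(~register_manifest -> reconcile_sample), and O(~register_manifest) is already established, so O(reconcile_sample).
Applying K to premise 8 (O(reconcile_sample -> notify_badge)) and O(reconcile_sample) yields O(notify_badge).
Premises 5, 6, 9 do not contribute to this derivation.
Hence notify_badge is obligatory.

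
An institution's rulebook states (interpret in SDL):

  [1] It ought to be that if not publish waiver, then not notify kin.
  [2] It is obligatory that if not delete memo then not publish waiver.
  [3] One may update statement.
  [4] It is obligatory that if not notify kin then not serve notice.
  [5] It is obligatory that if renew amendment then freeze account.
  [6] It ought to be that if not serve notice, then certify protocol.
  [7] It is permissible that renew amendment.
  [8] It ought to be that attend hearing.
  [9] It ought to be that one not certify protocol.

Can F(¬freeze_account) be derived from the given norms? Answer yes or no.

Premise 5 is O(renew_amendment → freeze_account), but O(renew_amendment) is not derivable from the premises (the permission P(renew_amendment) asserts only ¬O(¬renew_amendment), not O(renew_amendment)), so it does not yield O(freeze_account).
No other premise forces O(freeze_account). An ideal world satisfying every premise can still have ¬freeze_account true, so F(¬freeze_account) is not derivable.

No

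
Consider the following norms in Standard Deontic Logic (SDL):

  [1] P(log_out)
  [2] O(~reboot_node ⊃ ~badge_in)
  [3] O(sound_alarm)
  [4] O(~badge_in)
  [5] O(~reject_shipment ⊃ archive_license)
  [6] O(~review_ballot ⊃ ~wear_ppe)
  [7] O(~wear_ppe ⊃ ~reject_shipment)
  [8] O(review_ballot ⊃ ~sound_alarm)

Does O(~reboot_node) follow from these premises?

No

Premise 2 is O(~reboot_node ⊃ ~badge_in); even if O(~badge_in) held, inferring O(~reboot_node) would be affirming the consequent — invalid.
No other premise forces O(~reboot_node). An ideal world satisfying every premise can still have ~reboot_node false, so O(~reboot_node) is not derivable.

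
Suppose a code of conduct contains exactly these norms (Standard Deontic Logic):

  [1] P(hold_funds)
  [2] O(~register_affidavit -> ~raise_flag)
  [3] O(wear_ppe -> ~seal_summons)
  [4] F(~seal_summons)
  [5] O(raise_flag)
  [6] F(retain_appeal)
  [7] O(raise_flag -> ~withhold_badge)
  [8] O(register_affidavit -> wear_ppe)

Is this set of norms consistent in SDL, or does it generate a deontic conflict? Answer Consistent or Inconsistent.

Inconsistent

Premise 4 is F(~seal_summons), i.e. O(seal_summons).
Premise 3, O(wear_ppe -> ~seal_summons), contraposes to O(seal_summons -> ~wear_ppe); with O(seal_summons) we get O(~wear_ppe).
The contrapositive of premise 8 (O(register_affidavit -> wear_ppe)) is O(~wear_ppe -> ~register_affidavit), and O(~wear_ppe) is already established, so O(~register_affidavit).
Premise 2 is O(~register_affidavit -> ~raise_flag); since O(~register_affidavit), deontic closure gives O(~raise_flag).
But premise 5 directly asserts O(raise_flag).
We now have both O(~raise_flag) and O(raise_flag) — raise_flag is simultaneously obligatory and forbidden, violating the D-axiom.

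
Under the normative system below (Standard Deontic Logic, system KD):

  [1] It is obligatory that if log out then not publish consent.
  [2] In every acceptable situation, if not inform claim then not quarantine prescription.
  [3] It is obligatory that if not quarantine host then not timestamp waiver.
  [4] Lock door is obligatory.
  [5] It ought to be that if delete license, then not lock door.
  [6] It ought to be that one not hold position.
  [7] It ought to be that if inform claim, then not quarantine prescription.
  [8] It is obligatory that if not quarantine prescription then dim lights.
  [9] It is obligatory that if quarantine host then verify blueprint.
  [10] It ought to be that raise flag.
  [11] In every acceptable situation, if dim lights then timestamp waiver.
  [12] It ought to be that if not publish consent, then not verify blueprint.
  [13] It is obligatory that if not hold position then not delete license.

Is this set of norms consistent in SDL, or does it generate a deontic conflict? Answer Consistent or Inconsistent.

Premise 5 is O(delete_license → ¬lock_door), but O(delete_license) is not derivable from the premises, so it does not yield O(¬lock_door).
So O(¬lock_door) is not derivable, and the apparent clash with O(lock_door) does not arise.
A world satisfying every obligation exists (e.g. delete_license=false, dim_lights=true, hold_position=false, inform_claim=false, lock_door=true, log_out=false, publish_consent=true, quarantine_host=true, quarantine_prescription=false, raise_flag=true, timestamp_waiver=true, verify_blueprint=true); no atom is both obligatory and forbidden, so the set is consistent.

Consistent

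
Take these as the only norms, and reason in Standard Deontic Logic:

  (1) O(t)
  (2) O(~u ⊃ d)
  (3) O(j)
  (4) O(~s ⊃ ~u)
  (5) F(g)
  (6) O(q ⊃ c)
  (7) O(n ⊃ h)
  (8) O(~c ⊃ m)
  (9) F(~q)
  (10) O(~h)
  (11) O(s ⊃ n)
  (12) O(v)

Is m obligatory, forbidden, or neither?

Premise 8 is O(~c ⊃ m), but O(~c) is not derivable from the premises, so it does not yield O(m).
No premise or chain of K-axiom applications forces O(m), and none forces O(~m). So m is neither obligatory nor forbidden under these norms.

Neither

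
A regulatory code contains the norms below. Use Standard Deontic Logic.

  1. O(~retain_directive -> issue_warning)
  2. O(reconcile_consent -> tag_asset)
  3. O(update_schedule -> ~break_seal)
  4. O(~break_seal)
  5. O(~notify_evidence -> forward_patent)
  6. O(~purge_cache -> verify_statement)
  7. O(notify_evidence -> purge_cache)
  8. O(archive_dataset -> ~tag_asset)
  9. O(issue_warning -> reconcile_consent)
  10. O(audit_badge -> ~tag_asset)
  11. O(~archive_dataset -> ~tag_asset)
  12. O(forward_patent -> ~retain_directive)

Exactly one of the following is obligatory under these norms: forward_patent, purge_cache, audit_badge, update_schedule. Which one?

purge_cache

By case analysis on archive_dataset: premise 8 gives O(archive_dataset -> ~tag_asset) and premise 11 gives O(~archive_dataset -> ~tag_asset), so O(~tag_asset) either way.
Premise 2 is O(reconcile_consent -> tag_asset); contrapositively O(~tag_asset -> ~reconcile_consent). Since O(~tag_asset) holds, K gives O(~reconcile_consent).
Premise 9 is O(issue_warning -> reconcile_consent); contrapositively O(~reconcile_consent -> ~issue_warning). Since O(~reconcile_consent) holds, K gives O(~issue_warning).
Premise 1 is O(~retain_directive -> issue_warning); contrapositively O(~issue_warning -> retain_directive). Since O(~issue_warning) holds, K gives O(retain_directive).
Premise 12 is O(forward_patent -> ~retain_directive); contrapositively O(retain_directive -> ~forward_patent). Since O(retain_directive) holds, K gives O(~forward_patent).
The contrapositive of premise 5 (O(~notify_evidence -> forward_patent)) is O(~forward_patent -> notify_evidence), and O(~forward_patent) is already established, so O(notify_evidence).
With premise 7, O(notify_evidence -> purge_cache), the K-axiom yields O(purge_cache).
So O(purge_cache) holds — purge_cache is obligatory. None of the other listed options is made obligatory by any chain of premises.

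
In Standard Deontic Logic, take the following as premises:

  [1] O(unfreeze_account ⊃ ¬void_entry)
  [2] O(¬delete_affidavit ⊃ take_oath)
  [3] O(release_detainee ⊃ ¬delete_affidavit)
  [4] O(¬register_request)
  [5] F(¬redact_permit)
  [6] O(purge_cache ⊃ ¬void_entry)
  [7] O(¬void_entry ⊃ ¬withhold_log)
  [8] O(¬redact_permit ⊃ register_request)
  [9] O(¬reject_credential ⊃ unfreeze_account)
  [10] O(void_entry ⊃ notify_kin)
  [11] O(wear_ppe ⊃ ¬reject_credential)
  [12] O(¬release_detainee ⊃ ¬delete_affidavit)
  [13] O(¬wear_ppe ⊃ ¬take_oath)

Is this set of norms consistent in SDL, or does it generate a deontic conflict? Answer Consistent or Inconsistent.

Premise 8 is O(¬redact_permit ⊃ register_request), but O(¬redact_permit) is not derivable from the premises, so it does not yield O(register_request).
So O(register_request) is not derivable, and the apparent clash with O(¬register_request) does not arise.
A world satisfying every obligation exists (e.g. delete_affidavit=false, notify_kin=false, purge_cache=false, redact_permit=true, register_request=false, reject_credential=false, release_detainee=false, take_oath=true, unfreeze_account=true, void_entry=false, wear_ppe=true, withhold_log=false); no atom is both obligatory and forbidden, so the set is consistent.

Consistent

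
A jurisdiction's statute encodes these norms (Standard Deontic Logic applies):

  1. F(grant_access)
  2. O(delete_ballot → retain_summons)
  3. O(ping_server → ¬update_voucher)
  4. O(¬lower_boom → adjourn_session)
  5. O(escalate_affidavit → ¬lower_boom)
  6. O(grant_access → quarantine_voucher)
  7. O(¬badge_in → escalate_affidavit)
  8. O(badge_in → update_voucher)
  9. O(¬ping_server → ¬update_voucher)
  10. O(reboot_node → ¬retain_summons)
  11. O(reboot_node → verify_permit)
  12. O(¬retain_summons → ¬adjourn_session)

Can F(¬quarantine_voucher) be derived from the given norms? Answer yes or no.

No

Premise 6 is O(grant_access → quarantine_voucher), but O(grant_access) is not derivable from the premises, so it does not yield O(quarantine_voucher).
No other premise forces O(quarantine_voucher). An ideal world satisfying every premise can still have ¬quarantine_voucher true, so F(¬quarantine_voucher) is not derivable.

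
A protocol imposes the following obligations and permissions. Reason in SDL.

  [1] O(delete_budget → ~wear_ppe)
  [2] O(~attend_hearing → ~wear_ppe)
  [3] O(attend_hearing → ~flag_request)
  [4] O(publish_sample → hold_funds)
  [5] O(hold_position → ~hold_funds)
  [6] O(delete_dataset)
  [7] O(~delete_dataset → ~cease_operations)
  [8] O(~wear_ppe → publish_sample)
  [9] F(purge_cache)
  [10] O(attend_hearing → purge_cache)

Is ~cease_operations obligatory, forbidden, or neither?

Premise 7 is O(~delete_dataset → ~cease_operations), but O(~delete_dataset) is not derivable from the premises, so it does not yield O(~cease_operations).
No premise or chain of K-axiom applications forces O(~cease_operations), and none forces O(cease_operations). So ~cease_operations is neither obligatory nor forbidden under these norms.

Neither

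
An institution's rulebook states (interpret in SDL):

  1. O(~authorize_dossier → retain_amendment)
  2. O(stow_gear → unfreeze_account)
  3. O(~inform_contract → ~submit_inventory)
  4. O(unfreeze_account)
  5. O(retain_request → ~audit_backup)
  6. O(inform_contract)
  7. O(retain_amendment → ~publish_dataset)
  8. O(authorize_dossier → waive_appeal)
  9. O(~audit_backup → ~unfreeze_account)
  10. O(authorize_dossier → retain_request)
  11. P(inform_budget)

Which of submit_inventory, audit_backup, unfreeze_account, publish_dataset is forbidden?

Premise 4 states O(unfreeze_account) outright.
Premise 9, O(~audit_backup → ~unfreeze_account), contraposes to O(unfreeze_account → audit_backup); with O(unfreeze_account) we get O(audit_backup).
Premise 5 is O(retain_request → ~audit_backup); contrapositively O(audit_backup → ~retain_request). Since O(audit_backup) holds, K gives O(~retain_request).
Premise 10 is O(authorize_dossier → retain_request); contrapositively O(~retain_request → ~authorize_dossier). Since O(~retain_request) holds, K gives O(~authorize_dossier).
From O(~authorize_dossier) and premise 1, O(~authorize_dossier → retain_amendment), we obtain O(retain_amendment).
Applying K to premise 7 (O(retain_amendment → ~publish_dataset)) and O(retain_amendment) yields O(~publish_dataset).
So O(~publish_dataset) holds, i.e. publish_dataset is forbidden. None of the other listed options is forbidden under the premises.

publish_dataset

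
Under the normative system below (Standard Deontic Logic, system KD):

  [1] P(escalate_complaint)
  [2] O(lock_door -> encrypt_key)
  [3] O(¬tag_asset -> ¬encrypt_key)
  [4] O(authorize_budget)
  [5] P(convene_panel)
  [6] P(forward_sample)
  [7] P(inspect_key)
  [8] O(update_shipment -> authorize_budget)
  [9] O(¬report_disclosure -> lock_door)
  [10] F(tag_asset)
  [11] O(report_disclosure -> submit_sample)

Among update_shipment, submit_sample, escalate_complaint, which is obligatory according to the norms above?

submit_sample

Premise 10, F(tag_asset), is equivalent to O(¬tag_asset).
Applying K to premise 3 (O(¬tag_asset -> ¬encrypt_key)) and O(¬tag_asset) yields O(¬encrypt_key).
Premise 2, O(lock_door -> encrypt_key), contraposes to O(¬encrypt_key -> ¬lock_door); with O(¬encrypt_key) we get O(¬lock_door).
Premise 9 is O(¬report_disclosure -> lock_door); contrapositively O(¬lock_door -> report_disclosure). Since O(¬lock_door) holds, K gives O(report_disclosure).
With premise 11, O(report_disclosure -> submit_sample), the K-axiom yields O(submit_sample).
So O(submit_sample) holds — submit_sample is obligatory. None of the other listed options is made obligatory by any chain of premises.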